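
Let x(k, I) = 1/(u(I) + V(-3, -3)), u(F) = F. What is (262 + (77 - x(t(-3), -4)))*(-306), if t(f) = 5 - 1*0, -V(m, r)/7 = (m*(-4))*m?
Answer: -12862863/124 ≈ -1.0373e+5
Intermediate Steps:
V(m, r) = 28*m² (V(m, r) = -7*m*(-4)*m = -7*(-4*m)*m = -(-28)*m² = 28*m²)
t(f) = 5 (t(f) = 5 + 0 = 5)
x(k, I) = 1/(252 + I) (x(k, I) = 1/(I + 28*(-3)²) = 1/(I + 28*9) = 1/(I + 252) = 1/(252 + I))
(262 + (77 - x(t(-3), -4)))*(-306) = (262 + (77 - 1/(252 - 4)))*(-306) = (262 + (77 - 1/248))*(-306) = (262 + 19095/248)*(-306) = (84071/248)*(-306) = -12862863/124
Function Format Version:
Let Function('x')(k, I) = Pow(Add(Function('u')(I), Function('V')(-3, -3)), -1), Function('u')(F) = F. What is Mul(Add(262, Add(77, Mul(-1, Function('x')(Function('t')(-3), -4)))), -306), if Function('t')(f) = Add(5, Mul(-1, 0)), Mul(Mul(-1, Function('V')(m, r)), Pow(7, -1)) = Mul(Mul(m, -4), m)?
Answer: Rational(-12862863, 124) ≈ -1.0373e+5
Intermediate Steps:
Function('V')(m, r) = Mul(28, Pow(m, 2)) (Function('V')(m, r) = Mul(-7, Mul(Mul(m, -4), m)) = Mul(-7, Mul(Mul(-4, m), m)) = Mul(-7, Mul(-4, Pow(m, 2))) = Mul(28, Pow(m, 2)))
Function('t')(f) = 5 (Function('t')(f) = Add(5, 0) = 5)
Function('x')(k, I) = Pow(Add(252, I), -1) (Function('x')(k, I) = Pow(Add(I, Mul(28, Pow(-3, 2))), -1) = Pow(Add(I, Mul(28, 9)), -1) = Pow(Add(I, 252), -1) = Pow(Add(252, I), -1))
Mul(Add(262, Add(77, Mul(-1, Function('x')(Function('t')(-3), -4)))), -306) = Mul(Add(262, Add(77, Mul(-1, Pow(Add(252, -4), -1)))), -306) = Mul(Add(262, Add(77, Mul(-1, Pow(248, -1)))), -306) = Mul(Add(262, Add(77, Mul(-1, Rational(1, 248)))), -306) = Mul(Add(262, Add(77, Rational(-1, 248))), -306) = Mul(Add(262, Rational(19095, 248)), -306) = Mul(Rational(84071, 248), -306) = Rational(-12862863, 124)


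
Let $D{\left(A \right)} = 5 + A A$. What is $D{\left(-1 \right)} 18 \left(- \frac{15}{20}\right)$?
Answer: $-81$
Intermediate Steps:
$D{\left(A \right)} = 5 + A^{2}$
$D{\left(-1 \right)} 18 \left(- \frac{15}{20}\right) = \left(5 + \left(-1\right)^{2}\right) 18 \left(- \frac{15}{20}\right) = \left(5 + 1\right) 18 \left(\left(-15\right) \frac{1}{20}\right) = 6 \cdot 18 \left(- \frac{3}{4}\right) = 108 \left(- \frac{3}{4}\right) = -81$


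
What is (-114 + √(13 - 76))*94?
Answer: -10716 + 282*I*√7 ≈ -10716.0 + 746.1*I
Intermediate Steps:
(-114 + √(13 - 76))*94 = (-114 + √(-63))*94 = (-114 + 3*I*√7)*94 = -10716 + 282*I*√7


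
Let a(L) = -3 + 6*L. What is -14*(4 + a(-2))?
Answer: 154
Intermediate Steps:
-14*(4 + a(-2)) = -14*(4 + (-3 + 6*(-2))) = -14*(4 + (-3 - 12)) = -14*(4 - 15) = -14*(-11) = 154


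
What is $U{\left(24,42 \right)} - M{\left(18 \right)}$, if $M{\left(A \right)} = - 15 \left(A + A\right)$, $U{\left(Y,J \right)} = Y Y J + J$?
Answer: $24774$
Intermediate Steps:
$U{\left(Y,J \right)} = J + J Y^{2}$ ($U{\left(Y,J \right)} = Y^{2} J + J = J Y^{2} + J = J + J Y^{2}$)
$M{\left(A \right)} = - 30 A$ ($M{\left(A \right)} = - 15 \cdot 2 A = - 30 A$)
$U{\left(24,42 \right)} - M{\left(18 \right)} = 42 \left(1 + 24^{2}\right) - \left(-30\right) 18 = 42 \left(1 + 576\right) - -540 = 42 \cdot 577 + 540 = 24234 + 540 = 24774$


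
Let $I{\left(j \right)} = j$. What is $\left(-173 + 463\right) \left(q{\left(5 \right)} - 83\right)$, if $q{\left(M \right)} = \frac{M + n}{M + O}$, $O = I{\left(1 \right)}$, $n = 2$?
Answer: $- \frac{71195}{3} \approx -23732.0$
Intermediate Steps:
$O = 1$
$q{\left(M \right)} = \frac{2 + M}{1 + M}$ ($q{\left(M \right)} = \frac{M + 2}{M + 1} = \frac{2 + M}{1 + M}$)
$\left(-173 + 463\right) \left(q{\left(5 \right)} - 83\right) = \left(-173 + 463\right) \left(\frac{2 + 5}{1 + 5} - 83\right) = 290 \left(\frac{1}{6} \cdot 7 - 83\right) = 290 \left(\frac{7}{6} - 83\right) = 290 \left(- \frac{491}{6}\right) = - \frac{71195}{3}$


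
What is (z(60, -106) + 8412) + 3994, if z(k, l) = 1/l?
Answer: 1315035/106 ≈ 12406.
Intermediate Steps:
(z(60, -106) + 8412) + 3994 = (1/(-106) + 8412) + 3994 = (-1/106 + 8412) + 3994 = 891671/106 + 3994 = 1315035/106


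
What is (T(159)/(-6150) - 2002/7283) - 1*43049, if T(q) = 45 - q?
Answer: -321365927348/7465075 ≈ -43049.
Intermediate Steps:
(T(159)/(-6150) - 2002/7283) - 1*43049 = ((45 - 1*159)/(-6150) - 2002/7283) - 1*43049 = ((45 - 159)*(-1/6150) - 2002*1/7283) - 43049 = (-114*(-1/6150) - 2002/7283) - 43049 = (19/1025 - 2002/7283) - 43049 = -1913673/7465075 - 43049 = -321365927348/7465075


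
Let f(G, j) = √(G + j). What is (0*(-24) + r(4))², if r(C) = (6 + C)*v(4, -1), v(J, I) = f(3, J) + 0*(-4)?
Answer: 700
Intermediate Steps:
v(J, I) = √(3 + J) (v(J, I) = √(3 + J) + 0*(-4) = √(3 + J) + 0 = √(3 + J))
r(C) = √7*(6 + C) (r(C) = (6 + C)*√(3 + 4) = (6 + C)*√7 = √7*(6 + C))
(0*(-24) + r(4))² = (0*(-24) + √7*(6 + 4))² = (0 + √7*10)² = (0 + 10*√7)² = (10*√7)² = 700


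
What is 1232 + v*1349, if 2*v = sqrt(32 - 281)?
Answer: 1232 + 1349*I*sqrt(249)/2 ≈ 1232.0 + 10643.0*I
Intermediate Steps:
v = I*sqrt(249)/2 (v = sqrt(32 - 281)/2 = sqrt(-249)/2 = (I*sqrt(249))/2 = I*sqrt(249)/2 ≈ 7.8899*I)
1232 + v*1349 = 1232 + (I*sqrt(249)/2)*1349 = 1232 + 1349*I*sqrt(249)/2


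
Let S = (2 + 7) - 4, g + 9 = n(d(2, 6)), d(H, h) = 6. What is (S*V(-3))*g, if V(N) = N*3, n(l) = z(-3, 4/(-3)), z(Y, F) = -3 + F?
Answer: 600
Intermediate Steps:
n(l) = -13/3 (n(l) = -3 + 4/(-3) = -3 + 4*(-⅓) = -3 - 4/3 = -13/3)
V(N) = 3*N
g = -40/3 (g = -9 - 13/3 = -40/3 ≈ -13.333)
S = 5 (S = 9 - 4 = 5)
(S*V(-3))*g = (5*(3*(-3)))*(-40/3) = (5*(-9))*(-40/3) = -45*(-40/3) = 600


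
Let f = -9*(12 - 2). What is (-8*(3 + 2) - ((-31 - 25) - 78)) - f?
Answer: 184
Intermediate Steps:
f = -90 (f = -9*10 = -90)
(-8*(3 + 2) - ((-31 - 25) - 78)) - f = (-8*(3 + 2) - ((-31 - 25) - 78)) - 1*(-90) = (-8*5 - (-56 - 78)) + 90 = (-40 - 1*(-134)) + 90 = (-40 + 134) + 90 = 94 + 90 = 184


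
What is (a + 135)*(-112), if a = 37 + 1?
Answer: -19376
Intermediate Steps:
a = 38
(a + 135)*(-112) = (38 + 135)*(-112) = 173*(-112) = -19376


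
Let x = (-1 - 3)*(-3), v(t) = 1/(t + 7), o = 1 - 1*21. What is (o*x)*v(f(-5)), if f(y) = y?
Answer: -120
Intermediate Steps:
o = -20 (o = 1 - 21 = -20)
v(t) = 1/(7 + t)
x = 12 (x = -4*(-3) = 12)
(o*x)*v(f(-5)) = (-20*12)/(7 - 5) = -240/2 = -240*1/2 = -120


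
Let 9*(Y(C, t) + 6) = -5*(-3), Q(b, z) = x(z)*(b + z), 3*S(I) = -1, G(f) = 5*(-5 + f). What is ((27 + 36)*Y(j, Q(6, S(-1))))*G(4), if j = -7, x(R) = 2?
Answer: 1365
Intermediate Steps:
G(f) = -25 + 5*f
S(I) = -⅓ (S(I) = (⅓)*(-1) = -⅓)
Q(b, z) = 2*b + 2*z (Q(b, z) = 2*(b + z) = 2*b + 2*z)
Y(C, t) = -13/3 (Y(C, t) = -6 + (-5*(-3))/9 = -6 + (⅑)*15 = -6 + 5/3 = -13/3)
((27 + 36)*Y(j, Q(6, S(-1))))*G(4) = ((27 + 36)*(-13/3))*(-25 + 5*4) = (63*(-13/3))*(-25 + 20) = -273*(-5) = 1365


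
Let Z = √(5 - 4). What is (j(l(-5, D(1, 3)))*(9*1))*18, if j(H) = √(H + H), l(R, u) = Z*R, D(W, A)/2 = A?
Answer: 162*I*√10 ≈ 512.29*I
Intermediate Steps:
D(W, A) = 2*A
Z = 1 (Z = √1 = 1)
l(R, u) = R (l(R, u) = 1*R = R)
j(H) = √2*√H (j(H) = √(2*H) = √2*√H)
(j(l(-5, D(1, 3)))*(9*1))*18 = ((√2*√(-5))*(9*1))*18 = ((√2*(I*√5))*9)*18 = ((I*√10)*9)*18 = (9*I*√10)*18 = 162*I*√10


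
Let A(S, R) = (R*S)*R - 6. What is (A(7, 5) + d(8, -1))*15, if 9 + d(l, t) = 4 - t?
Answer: 2475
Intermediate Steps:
A(S, R) = -6 + S*R² (A(S, R) = S*R² - 6 = -6 + S*R²)
d(l, t) = -5 - t (d(l, t) = -9 + (4 - t) = -5 - t)
(A(7, 5) + d(8, -1))*15 = ((-6 + 7*5²) + (-5 - 1*(-1)))*15 = ((-6 + 7*25) + (-5 + 1))*15 = ((-6 + 175) - 4)*15 = (169 - 4)*15 = 165*15 = 2475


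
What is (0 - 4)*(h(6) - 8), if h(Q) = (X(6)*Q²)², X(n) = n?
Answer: -186592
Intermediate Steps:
h(Q) = 36*Q⁴ (h(Q) = (6*Q²)² = 36*Q⁴)
(0 - 4)*(h(6) - 8) = (0 - 4)*(36*6⁴ - 8) = -4*(36*1296 - 8) = -4*(46656 - 8) = -4*46648 = -186592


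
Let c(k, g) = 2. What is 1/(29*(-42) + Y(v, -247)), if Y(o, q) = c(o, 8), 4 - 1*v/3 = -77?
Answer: -1/1216 ≈ -0.00082237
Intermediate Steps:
v = 243 (v = 12 - 3*(-77) = 12 + 231 = 243)
Y(o, q) = 2
1/(29*(-42) + Y(v, -247)) = 1/(29*(-42) + 2) = 1/(-1218 + 2) = 1/(-1216) = -1/1216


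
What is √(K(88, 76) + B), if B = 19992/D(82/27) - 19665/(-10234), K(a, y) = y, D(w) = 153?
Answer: 5*√7864716426/30702 ≈ 14.443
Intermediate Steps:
B = 4070723/30702 (B = 19992/153 - 19665/(-10234) = 19992*(1/153) - 19665*(-1/10234) = 392/3 + 19665/10234 = 4070723/30702 ≈ 132.59)
√(K(88, 76) + B) = √(76 + 4070723/30702) = √(6404075/30702) = 5*√7864716426/30702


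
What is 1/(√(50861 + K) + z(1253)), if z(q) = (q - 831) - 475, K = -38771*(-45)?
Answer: 53/1792747 + 14*√9161/1792747 ≈ 0.00077701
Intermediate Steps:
K = 1744695
z(q) = -1306 + q (z(q) = (-831 + q) - 475 = -1306 + q)
1/(√(50861 + K) + z(1253)) = 1/(√(50861 + 1744695) + (-1306 + 1253)) = 1/(√1795556 - 53) = 1/(14*√9161 - 53) = 1/(-53 + 14*√9161)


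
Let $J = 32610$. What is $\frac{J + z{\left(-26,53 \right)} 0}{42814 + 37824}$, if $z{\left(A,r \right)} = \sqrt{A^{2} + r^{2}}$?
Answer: $\frac{16305}{40319} \approx 0.4044$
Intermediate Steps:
$\frac{J + z{\left(-26,53 \right)} 0}{42814 + 37824} = \frac{32610 + \sqrt{\left(-26\right)^{2} + 53^{2}} \cdot 0}{42814 + 37824} = \frac{32610 + \sqrt{676 + 2809} \cdot 0}{80638} = \left(32610 + \sqrt{3485} \cdot 0\right) \frac{1}{80638} = \left(32610 + 0\right) \frac{1}{80638} = 32610 \cdot \frac{1}{80638} = \frac{16305}{40319}$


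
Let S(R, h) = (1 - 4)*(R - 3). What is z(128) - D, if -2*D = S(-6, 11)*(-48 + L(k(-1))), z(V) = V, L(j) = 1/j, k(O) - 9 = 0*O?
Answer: -1037/2 ≈ -518.50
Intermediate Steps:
S(R, h) = 9 - 3*R (S(R, h) = -3*(-3 + R) = 9 - 3*R)
k(O) = 9 (k(O) = 9 + 0*O = 9 + 0 = 9)
D = 1293/2 (D = -(9 - 3*(-6))*(-48 + 1/9)/2 = -(9 + 18)*(-48 + ⅑)/2 = -27*(-431)/(2*9) = -½*(-1293) = 1293/2 ≈ 646.50)
z(128) - D = 128 - 1*1293/2 = 128 - 1293/2 = -1037/2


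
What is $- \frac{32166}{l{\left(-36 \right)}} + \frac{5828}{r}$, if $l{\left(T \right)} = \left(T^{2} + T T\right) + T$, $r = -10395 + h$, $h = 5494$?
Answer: $- \frac{9585663}{695942} \approx -13.774$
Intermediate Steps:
$r = -4901$ ($r = -10395 + 5494 = -4901$)
$l{\left(T \right)} = T + 2 T^{2}$ ($l{\left(T \right)} = \left(T^{2} + T^{2}\right) + T = 2 T^{2} + T = T + 2 T^{2}$)
$- \frac{32166}{l{\left(-36 \right)}} + \frac{5828}{r} = - \frac{32166}{\left(-36\right) \left(1 + 2 \left(-36\right)\right)} + \frac{5828}{-4901} = - \frac{32166}{\left(-36\right) \left(1 - 72\right)} + 5828 \left(- \frac{1}{4901}\right) = - \frac{32166}{\left(-36\right) \left(-71\right)} - \frac{5828}{4901} = - \frac{32166}{2556} - \frac{5828}{4901} = \left(-32166\right) \frac{1}{2556} - \frac{5828}{4901} = - \frac{1787}{142} - \frac{5828}{4901} = - \frac{9585663}{695942}$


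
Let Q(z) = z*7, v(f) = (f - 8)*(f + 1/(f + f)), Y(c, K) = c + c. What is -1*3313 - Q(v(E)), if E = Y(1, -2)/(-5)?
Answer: -170501/50 ≈ -3410.0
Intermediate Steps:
Y(c, K) = 2*c
E = -2/5 (E = (2*1)/(-5) = 2*(-1/5) = -2/5 ≈ -0.40000)
v(f) = (-8 + f)*(f + 1/(2*f))
Q(z) = 7*z
-1*3313 - Q(v(E)) = -1*3313 - 7*(1/2 + (-2/5)**2 - 8*(-2/5) - 4/(-2/5)) = -3313 - 7*(1/2 + 4/25 + 16/5 - 4*(-5/2)) = -3313 - 7*(1/2 + 4/25 + 16/5 + 10) = -3313 - 7*693/50 = -3313 - 1*4851/50 = -3313 - 4851/50 = -170501/50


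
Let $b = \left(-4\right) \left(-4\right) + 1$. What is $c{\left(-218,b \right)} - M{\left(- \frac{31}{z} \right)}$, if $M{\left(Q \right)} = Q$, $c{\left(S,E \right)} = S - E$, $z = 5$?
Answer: $- \frac{1144}{5} \approx -228.8$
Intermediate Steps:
$b = 17$ ($b = 16 + 1 = 17$)
$c{\left(-218,b \right)} - M{\left(- \frac{31}{z} \right)} = \left(-218 - 17\right) - - \frac{31}{5} = \left(-218 - 17\right) - \left(-31\right) \frac{1}{5} = -235 - - \frac{31}{5} = -235 + \frac{31}{5} = - \frac{1144}{5}$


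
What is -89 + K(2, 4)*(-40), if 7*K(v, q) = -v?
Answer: -543/7 ≈ -77.571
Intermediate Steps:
K(v, q) = -v/7 (K(v, q) = (-v)/7 = -v/7)
-89 + K(2, 4)*(-40) = -89 - 1/7*2*(-40) = -89 - 2/7*(-40) = -89 + 80/7 = -543/7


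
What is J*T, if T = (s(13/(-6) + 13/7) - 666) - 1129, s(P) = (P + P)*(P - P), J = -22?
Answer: 39490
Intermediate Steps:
s(P) = 0 (s(P) = (2*P)*0 = 0)
T = -1795 (T = (0 - 666) - 1129 = -666 - 1129 = -1795)
J*T = -22*(-1795) = 39490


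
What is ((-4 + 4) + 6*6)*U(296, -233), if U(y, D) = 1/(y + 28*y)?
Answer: 9/2146 ≈ 0.0041938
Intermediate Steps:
U(y, D) = 1/(29*y)
((-4 + 4) + 6*6)*U(296, -233) = ((-4 + 4) + 6*6)*((1/29)/296) = (0 + 36)*((1/29)*(1/296)) = 36*(1/8584) = 9/2146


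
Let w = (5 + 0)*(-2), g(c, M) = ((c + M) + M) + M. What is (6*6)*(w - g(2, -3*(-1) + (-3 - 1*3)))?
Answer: -108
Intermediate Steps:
g(c, M) = c + 3*M (g(c, M) = ((M + c) + M) + M = (c + 2*M) + M = c + 3*M)
w = -10 (w = 5*(-2) = -10)
(6*6)*(w - g(2, -3*(-1) + (-3 - 1*3))) = (6*6)*(-10 - (2 + 3*(-3*(-1) + (-3 - 1*3)))) = 36*(-10 - (2 + 3*(3 + (-3 - 3)))) = 36*(-10 - (2 + 3*(3 - 6))) = 36*(-10 - (2 + 3*(-3))) = 36*(-10 - (2 - 9)) = 36*(-10 - 1*(-7)) = 36*(-10 + 7) = 36*(-3) = -108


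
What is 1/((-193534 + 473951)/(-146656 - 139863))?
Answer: -286519/280417 ≈ -1.0218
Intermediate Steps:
1/((-193534 + 473951)/(-146656 - 139863)) = 1/(280417/(-286519)) = 1/(280417*(-1/286519)) = 1/(-280417/286519) = -286519/280417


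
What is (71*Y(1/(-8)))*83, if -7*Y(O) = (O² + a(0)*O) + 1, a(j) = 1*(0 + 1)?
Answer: -335901/448 ≈ -749.78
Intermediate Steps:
a(j) = 1 (a(j) = 1*1 = 1)
Y(O) = -⅐ - O/7 - O²/7 (Y(O) = -((O² + 1*O) + 1)/7 = -((O² + O) + 1)/7 = -((O + O²) + 1)/7 = -(1 + O + O²)/7 = -⅐ - O/7 - O²/7)
(71*Y(1/(-8)))*83 = (71*(-⅐ - ⅐/(-8) - (1/(-8))²/7))*83 = (71*(-⅐ - ⅐*(-⅛) - (-⅛)²/7))*83 = (71*(-⅐ + 1/56 - ⅐*1/64))*83 = (71*(-⅐ + 1/56 - 1/448))*83 = (71*(-57/448))*83 = -4047/448*83 = -335901/448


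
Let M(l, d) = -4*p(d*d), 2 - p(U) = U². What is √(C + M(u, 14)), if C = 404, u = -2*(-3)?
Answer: 2*√38515 ≈ 392.50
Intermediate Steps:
p(U) = 2 - U²
u = 6
M(l, d) = -8 + 4*d⁴ (M(l, d) = -4*(2 - (d*d)²) = -4*(2 - (d²)²) = -4*(2 - d⁴) = -8 + 4*d⁴)
√(C + M(u, 14)) = √(404 + (-8 + 4*14⁴)) = √(404 + (-8 + 4*38416)) = √(404 + (-8 + 153664)) = √(404 + 153656) = √154060 = 2*√38515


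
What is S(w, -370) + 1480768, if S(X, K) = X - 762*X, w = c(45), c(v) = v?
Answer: 1446523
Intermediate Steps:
w = 45
S(X, K) = -761*X
S(w, -370) + 1480768 = -761*45 + 1480768 = -34245 + 1480768 = 1446523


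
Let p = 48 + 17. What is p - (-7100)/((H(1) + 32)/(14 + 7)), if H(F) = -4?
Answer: 5390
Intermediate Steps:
p = 65
p - (-7100)/((H(1) + 32)/(14 + 7)) = 65 - (-7100)/((-4 + 32)/(14 + 7)) = 65 - (-7100)/(28/21) = 65 - (-7100)/(28*(1/21)) = 65 - (-7100)/4/3 = 65 - (-7100)*3/4 = 65 - 50*(-213/2) = 65 + 5325 = 5390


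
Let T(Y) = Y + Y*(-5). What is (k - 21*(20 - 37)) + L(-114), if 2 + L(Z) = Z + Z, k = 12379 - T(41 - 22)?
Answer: 12582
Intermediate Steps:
T(Y) = -4*Y (T(Y) = Y - 5*Y = -4*Y)
k = 12455 (k = 12379 - (-4)*(41 - 22) = 12379 - (-4)*19 = 12379 - 1*(-76) = 12379 + 76 = 12455)
L(Z) = -2 + 2*Z (L(Z) = -2 + (Z + Z) = -2 + 2*Z)
(k - 21*(20 - 37)) + L(-114) = (12455 - 21*(20 - 37)) + (-2 + 2*(-114)) = (12455 - 21*(-17)) + (-2 - 228) = (12455 + 357) - 230 = 12812 - 230 = 12582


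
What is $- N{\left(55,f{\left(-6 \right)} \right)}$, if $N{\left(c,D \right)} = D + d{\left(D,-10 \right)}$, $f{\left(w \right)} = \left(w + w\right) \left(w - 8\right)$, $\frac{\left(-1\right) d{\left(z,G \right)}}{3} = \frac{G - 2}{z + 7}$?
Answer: $- \frac{29436}{175} \approx -168.21$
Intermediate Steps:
$d{\left(z,G \right)} = - \frac{3 \left(-2 + G\right)}{7 + z}$ ($d{\left(z,G \right)} = - 3 \frac{G - 2}{z + 7} = - 3 \frac{-2 + G}{7 + z} = - \frac{3 \left(-2 + G\right)}{7 + z}$)
$f{\left(w \right)} = 2 w \left(-8 + w\right)$
$N{\left(c,D \right)} = D + \frac{36}{7 + D}$ ($N{\left(c,D \right)} = D + \frac{3 \left(2 - -10\right)}{7 + D} = D + \frac{3 \left(2 + 10\right)}{7 + D} = D + 3 \frac{1}{7 + D} 12 = D + \frac{36}{7 + D}$)
$- N{\left(55,f{\left(-6 \right)} \right)} = - \frac{36 + 2 \left(-6\right) \left(-8 - 6\right) \left(7 + 2 \left(-6\right) \left(-8 - 6\right)\right)}{7 + 2 \left(-6\right) \left(-8 - 6\right)} = - \frac{36 + 2 \left(-6\right) \left(-14\right) \left(7 + 2 \left(-6\right) \left(-14\right)\right)}{7 + 2 \left(-6\right) \left(-14\right)} = - \frac{36 + 168 \left(7 + 168\right)}{7 + 168} = - \frac{36 + 168 \cdot 175}{175} = - \frac{36 + 29400}{175} = - \frac{29436}{175}$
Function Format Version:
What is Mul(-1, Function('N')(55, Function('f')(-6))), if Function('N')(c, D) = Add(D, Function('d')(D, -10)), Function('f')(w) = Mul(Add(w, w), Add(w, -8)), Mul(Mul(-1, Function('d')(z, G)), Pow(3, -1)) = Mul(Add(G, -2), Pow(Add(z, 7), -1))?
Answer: Rational(-29436, 175) ≈ -168.21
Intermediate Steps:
Function('d')(z, G) = Mul(-3, Pow(Add(7, z), -1), Add(-2, G)) (Function('d')(z, G) = Mul(-3, Mul(Add(G, -2), Pow(Add(z, 7), -1))) = Mul(-3, Mul(Add(-2, G), Pow(Add(7, z), -1))) = Mul(-3, Mul(Pow(Add(7, z), -1), Add(-2, G))) = Mul(-3, Pow(Add(7, z), -1), Add(-2, G)))
Function('f')(w) = Mul(2, w, Add(-8, w)) (Function('f')(w) = Mul(Mul(2, w), Add(-8, w)) = Mul(2, w, Add(-8, w)))
Function('N')(c, D) = Add(D, Mul(36, Pow(Add(7, D), -1))) (Function('N')(c, D) = Add(D, Mul(3, Pow(Add(7, D), -1), Add(2, Mul(-1, -10)))) = Add(D, Mul(3, Pow(Add(7, D), -1), Add(2, 10))) = Add(D, Mul(3, Pow(Add(7, D), -1), 12)) = Add(D, Mul(36, Pow(Add(7, D), -1))))
Mul(-1, Function('N')(55, Function('f')(-6))) = Mul(-1, Mul(Pow(Add(7, Mul(2, -6, Add(-8, -6))), -1), Add(36, Mul(Mul(2, -6, Add(-8, -6)), Add(7, Mul(2, -6, Add(-8, -6))))))) = Mul(-1, Mul(Pow(Add(7, Mul(2, -6, -14)), -1), Add(36, Mul(Mul(2, -6, -14), Add(7, Mul(2, -6, -14)))))) = Mul(-1, Mul(Pow(Add(7, 168), -1), Add(36, Mul(168, Add(7, 168))))) = Mul(-1, Mul(Pow(175, -1), Add(36, Mul(168, 175)))) = Mul(-1, Mul(Rational(1, 175), Add(36, 29400))) = Mul(-1, Mul(Rational(1, 175), 29436)) = Mul(-1, Rational(29436, 175)) = Rational(-29436, 175)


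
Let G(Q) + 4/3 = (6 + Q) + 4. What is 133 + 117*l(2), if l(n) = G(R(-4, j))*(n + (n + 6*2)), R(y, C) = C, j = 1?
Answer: 18229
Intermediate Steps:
G(Q) = 26/3 + Q (G(Q) = -4/3 + ((6 + Q) + 4) = -4/3 + (10 + Q) = 26/3 + Q)
l(n) = 116 + 58*n/3 (l(n) = (26/3 + 1)*(n + (n + 6*2)) = 29*(n + (n + 12))/3 = 29*(n + (12 + n))/3 = 29*(12 + 2*n)/3 = 116 + 58*n/3)
133 + 117*l(2) = 133 + 117*(116 + (58/3)*2) = 133 + 117*(116 + 116/3) = 133 + 117*(464/3) = 133 + 18096 = 18229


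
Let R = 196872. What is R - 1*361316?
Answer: -164444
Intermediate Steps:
R - 1*361316 = 196872 - 1*361316 = 196872 - 361316 = -164444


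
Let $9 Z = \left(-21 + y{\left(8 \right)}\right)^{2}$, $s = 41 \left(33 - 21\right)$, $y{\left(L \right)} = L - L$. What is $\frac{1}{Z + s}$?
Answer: $\frac{1}{541} \approx 0.0018484$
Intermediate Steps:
$y{\left(L \right)} = 0$
$s = 492$ ($s = 41 \cdot 12 = 492$)
$Z = 49$ ($Z = \frac{\left(-21 + 0\right)^{2}}{9} = \frac{\left(-21\right)^{2}}{9} = \frac{1}{9} \cdot 441 = 49$)
$\frac{1}{Z + s} = \frac{1}{49 + 492} = \frac{1}{541}$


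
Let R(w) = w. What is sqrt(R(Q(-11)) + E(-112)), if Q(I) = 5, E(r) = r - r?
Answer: sqrt(5) ≈ 2.2361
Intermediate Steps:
E(r) = 0
sqrt(R(Q(-11)) + E(-112)) = sqrt(5 + 0) = sqrt(5)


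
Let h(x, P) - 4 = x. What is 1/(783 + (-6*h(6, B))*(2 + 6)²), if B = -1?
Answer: -1/3057 ≈ -0.00032712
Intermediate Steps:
h(x, P) = 4 + x
1/(783 + (-6*h(6, B))*(2 + 6)²) = 1/(783 + (-6*(4 + 6))*(2 + 6)²) = 1/(783 - 6*10*8²) = 1/(783 - 60*64) = 1/(783 - 3840) = 1/(-3057) = -1/3057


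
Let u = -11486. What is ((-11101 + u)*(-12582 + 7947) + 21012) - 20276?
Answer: 104691481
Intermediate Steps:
((-11101 + u)*(-12582 + 7947) + 21012) - 20276 = ((-11101 - 11486)*(-12582 + 7947) + 21012) - 20276 = (-22587*(-4635) + 21012) - 20276 = (104690745 + 21012) - 20276 = 104711757 - 20276 = 104691481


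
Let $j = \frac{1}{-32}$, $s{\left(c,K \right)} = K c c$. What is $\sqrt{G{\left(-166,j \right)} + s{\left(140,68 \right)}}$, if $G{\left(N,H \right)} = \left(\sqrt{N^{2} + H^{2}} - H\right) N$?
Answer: $\frac{\sqrt{21324717 - 83 \sqrt{28217345}}}{4} \approx 1142.5$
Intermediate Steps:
$s{\left(c,K \right)} = K c^{2}$
$j = - \frac{1}{32} \approx -0.03125$
$G{\left(N,H \right)} = N \left(\sqrt{H^{2} + N^{2}} - H\right)$ ($G{\left(N,H \right)} = \left(\sqrt{H^{2} + N^{2}} - H\right) N = N \left(\sqrt{H^{2} + N^{2}} - H\right)$)
$\sqrt{G{\left(-166,j \right)} + s{\left(140,68 \right)}} = \sqrt{- 166 \left(\sqrt{\left(- \frac{1}{32}\right)^{2} + \left(-166\right)^{2}} - - \frac{1}{32}\right) + 68 \cdot 140^{2}} = \sqrt{- 166 \left(\sqrt{\frac{1}{1024} + 27556} + \frac{1}{32}\right) + 68 \cdot 19600} = \sqrt{- 166 \left(\sqrt{\frac{28217345}{1024}} + \frac{1}{32}\right) + 1332800} = \sqrt{- 166 \left(\frac{\sqrt{28217345}}{32} + \frac{1}{32}\right) + 1332800} = \sqrt{- 166 \left(\frac{1}{32} + \frac{\sqrt{28217345}}{32}\right) + 1332800} = \sqrt{\left(- \frac{83}{16} - \frac{83 \sqrt{28217345}}{16}\right) + 1332800} = \sqrt{\frac{21324717}{16} - \frac{83 \sqrt{28217345}}{16}}$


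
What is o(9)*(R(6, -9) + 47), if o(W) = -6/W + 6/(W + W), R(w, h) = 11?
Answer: -58/3 ≈ -19.333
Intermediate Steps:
o(W) = -3/W (o(W) = -6/W + 6/((2*W)) = -6/W + 6*(1/(2*W)) = -6/W + 3/W = -3/W)
o(9)*(R(6, -9) + 47) = (-3/9)*(11 + 47) = -3*⅑*58 = -⅓*58 = -58/3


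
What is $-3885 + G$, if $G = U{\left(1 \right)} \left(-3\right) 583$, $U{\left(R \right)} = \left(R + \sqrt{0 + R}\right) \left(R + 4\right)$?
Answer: $-21375$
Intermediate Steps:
$U{\left(R \right)} = \left(4 + R\right) \left(R + \sqrt{R}\right)$ ($U{\left(R \right)} = \left(R + \sqrt{R}\right) \left(4 + R\right) = \left(4 + R\right) \left(R + \sqrt{R}\right)$)
$G = -17490$ ($G = \left(1^{2} + 1^{\frac{3}{2}} + 4 \cdot 1 + 4 \sqrt{1}\right) \left(-3\right) 583 = \left(1 + 1 + 4 + 4 \cdot 1\right) \left(-3\right) 583 = \left(1 + 1 + 4 + 4\right) \left(-3\right) 583 = 10 \left(-3\right) 583 = \left(-30\right) 583 = -17490$)
$-3885 + G = -3885 - 17490 = -21375$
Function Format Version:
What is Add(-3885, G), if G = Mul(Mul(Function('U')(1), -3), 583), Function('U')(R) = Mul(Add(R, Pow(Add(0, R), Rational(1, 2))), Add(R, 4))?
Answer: -21375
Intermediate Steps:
Function('U')(R) = Mul(Add(4, R), Add(R, Pow(R, Rational(1, 2)))) (Function('U')(R) = Mul(Add(R, Pow(R, Rational(1, 2))), Add(4, R)) = Mul(Add(4, R), Add(R, Pow(R, Rational(1, 2)))))
G = -17490 (G = Mul(Mul(Add(Pow(1, 2), Pow(1, Rational(3, 2)), Mul(4, 1), Mul(4, Pow(1, Rational(1, 2)))), -3), 583) = Mul(Mul(Add(1, 1, 4, Mul(4, 1)), -3), 583) = Mul(Mul(Add(1, 1, 4, 4), -3), 583) = Mul(Mul(10, -3), 583) = Mul(-30, 583) = -17490)
Add(-3885, G) = Add(-3885, -17490) = -21375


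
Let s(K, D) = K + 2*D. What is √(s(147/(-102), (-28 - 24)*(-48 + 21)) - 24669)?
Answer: I*√25272982/34 ≈ 147.86*I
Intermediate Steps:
√(s(147/(-102), (-28 - 24)*(-48 + 21)) - 24669) = √((147/(-102) + 2*((-28 - 24)*(-48 + 21))) - 24669) = √((147*(-1/102) + 2*(-52*(-27))) - 24669) = √((-49/34 + 2*1404) - 24669) = √((-49/34 + 2808) - 24669) = √(95423/34 - 24669) = √(-743323/34) = I*√25272982/34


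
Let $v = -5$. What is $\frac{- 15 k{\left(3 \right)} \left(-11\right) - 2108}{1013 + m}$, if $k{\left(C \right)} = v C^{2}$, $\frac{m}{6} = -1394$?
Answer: $\frac{9533}{7351} \approx 1.2968$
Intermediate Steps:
$m = -8364$ ($m = 6 \left(-1394\right) = -8364$)
$k{\left(C \right)} = - 5 C^{2}$
$\frac{- 15 k{\left(3 \right)} \left(-11\right) - 2108}{1013 + m} = \frac{- 15 \left(- 5 \cdot 3^{2}\right) \left(-11\right) - 2108}{1013 - 8364} = \frac{- 15 \left(\left(-5\right) 9\right) \left(-11\right) - 2108}{-7351} = \left(\left(-15\right) \left(-45\right) \left(-11\right) - 2108\right) \left(- \frac{1}{7351}\right) = \left(675 \left(-11\right) - 2108\right) \left(- \frac{1}{7351}\right) = \left(-7425 - 2108\right) \left(- \frac{1}{7351}\right) = \left(-9533\right) \left(- \frac{1}{7351}\right) = \frac{9533}{7351}$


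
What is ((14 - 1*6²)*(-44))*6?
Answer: 5808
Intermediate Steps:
((14 - 1*6²)*(-44))*6 = ((14 - 1*36)*(-44))*6 = ((14 - 36)*(-44))*6 = -22*(-44)*6 = 968*6 = 5808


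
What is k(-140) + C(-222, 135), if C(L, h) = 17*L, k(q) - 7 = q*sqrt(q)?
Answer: -3767 - 280*I*sqrt(35) ≈ -3767.0 - 1656.5*I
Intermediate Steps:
k(q) = 7 + q**(3/2) (k(q) = 7 + q*sqrt(q) = 7 + q**(3/2))
k(-140) + C(-222, 135) = (7 + (-140)**(3/2)) + 17*(-222) = (7 - 280*I*sqrt(35)) - 3774 = -3767 - 280*I*sqrt(35)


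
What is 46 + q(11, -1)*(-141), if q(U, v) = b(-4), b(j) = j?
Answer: 610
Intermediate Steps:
q(U, v) = -4
46 + q(11, -1)*(-141) = 46 - 4*(-141) = 46 + 564 = 610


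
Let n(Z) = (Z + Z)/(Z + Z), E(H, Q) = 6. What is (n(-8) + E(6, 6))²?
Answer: 49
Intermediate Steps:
n(Z) = 1 (n(Z) = (2*Z)/((2*Z)) = (2*Z)*(1/(2*Z)) = 1)
(n(-8) + E(6, 6))² = (1 + 6)² = 7² = 49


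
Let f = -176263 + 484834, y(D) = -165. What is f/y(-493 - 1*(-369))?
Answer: -102857/55 ≈ -1870.1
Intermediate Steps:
f = 308571
f/y(-493 - 1*(-369)) = 308571/(-165) = 308571*(-1/165) = -102857/55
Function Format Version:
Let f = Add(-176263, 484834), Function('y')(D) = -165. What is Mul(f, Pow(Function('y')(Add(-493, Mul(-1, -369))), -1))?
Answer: Rational(-102857, 55) ≈ -1870.1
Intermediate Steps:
f = 308571
Mul(f, Pow(Function('y')(Add(-493, Mul(-1, -369))), -1)) = Mul(308571, Pow(-165, -1)) = Mul(308571, Rational(-1, 165)) = Rational(-102857, 55)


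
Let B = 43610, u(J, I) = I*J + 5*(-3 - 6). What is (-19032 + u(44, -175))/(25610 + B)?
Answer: -26777/69220 ≈ -0.38684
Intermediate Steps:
u(J, I) = -45 + I*J (u(J, I) = I*J + 5*(-9) = I*J - 45 = -45 + I*J)
(-19032 + u(44, -175))/(25610 + B) = (-19032 + (-45 - 175*44))/(25610 + 43610) = (-19032 + (-45 - 7700))/69220 = (-19032 - 7745)*(1/69220) = -26777*1/69220 = -26777/69220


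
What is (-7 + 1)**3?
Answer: -216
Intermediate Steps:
(-7 + 1)**3 = (-6)**3 = -216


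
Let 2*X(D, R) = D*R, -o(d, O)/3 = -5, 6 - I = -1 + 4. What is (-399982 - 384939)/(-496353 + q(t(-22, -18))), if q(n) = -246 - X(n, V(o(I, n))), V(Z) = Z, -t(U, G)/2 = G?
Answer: 34127/21603 ≈ 1.5797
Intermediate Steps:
t(U, G) = -2*G
I = 3 (I = 6 - (-1 + 4) = 6 - 1*3 = 6 - 3 = 3)
o(d, O) = 15 (o(d, O) = -3*(-5) = 15)
X(D, R) = D*R/2 (X(D, R) = (D*R)/2 = D*R/2)
q(n) = -246 - 15*n/2 (q(n) = -246 - n*15/2 = -246 - 15*n/2)
(-399982 - 384939)/(-496353 + q(t(-22, -18))) = (-399982 - 384939)/(-496353 + (-246 - (-15)*(-18))) = -784921/(-496353 + (-246 - 15/2*36)) = -784921/(-496353 + (-246 - 270)) = -784921/(-496353 - 516) = -784921/(-496869) = -784921*(-1/496869) = 34127/21603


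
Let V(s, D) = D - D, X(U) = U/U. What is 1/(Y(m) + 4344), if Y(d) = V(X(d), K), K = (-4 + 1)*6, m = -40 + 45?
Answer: 1/4344 ≈ 0.00023020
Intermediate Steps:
X(U) = 1
m = 5
K = -18 (K = -3*6 = -18)
V(s, D) = 0
Y(d) = 0
1/(Y(m) + 4344) = 1/(0 + 4344) = 1/4344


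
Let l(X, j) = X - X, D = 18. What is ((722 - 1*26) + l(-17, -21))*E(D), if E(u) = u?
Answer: 12528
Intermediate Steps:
l(X, j) = 0
((722 - 1*26) + l(-17, -21))*E(D) = ((722 - 1*26) + 0)*18 = ((722 - 26) + 0)*18 = (696 + 0)*18 = 696*18 = 12528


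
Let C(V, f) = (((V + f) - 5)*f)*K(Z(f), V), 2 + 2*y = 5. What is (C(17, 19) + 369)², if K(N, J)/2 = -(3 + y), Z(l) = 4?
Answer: 24324624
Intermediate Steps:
y = 3/2 (y = -1 + (½)*5 = -1 + 5/2 = 3/2 ≈ 1.5000)
K(N, J) = -9 (K(N, J) = 2*(-(3 + 3/2)) = 2*(-1*9/2) = 2*(-9/2) = -9)
C(V, f) = -9*f*(-5 + V + f) (C(V, f) = (((V + f) - 5)*f)*(-9) = ((-5 + V + f)*f)*(-9) = (f*(-5 + V + f))*(-9) = -9*f*(-5 + V + f))
(C(17, 19) + 369)² = (9*19*(5 - 1*17 - 1*19) + 369)² = (9*19*(5 - 17 - 19) + 369)² = (9*19*(-31) + 369)² = (-5301 + 369)² = (-4932)² = 24324624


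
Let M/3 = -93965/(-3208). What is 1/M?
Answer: 3208/281895 ≈ 0.011380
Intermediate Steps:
M = 281895/3208 (M = 3*(-93965/(-3208)) = 3*(-93965*(-1/3208)) = 3*(93965/3208) = 281895/3208 ≈ 87.873)
1/M = 1/(281895/3208) = 3208/281895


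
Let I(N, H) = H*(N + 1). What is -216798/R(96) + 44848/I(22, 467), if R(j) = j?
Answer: -387386985/171856 ≈ -2254.1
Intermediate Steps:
I(N, H) = H*(1 + N)
-216798/R(96) + 44848/I(22, 467) = -216798/96 + 44848/((467*(1 + 22))) = -216798*1/96 + 44848/((467*23)) = -36133/16 + 44848/10741 = -387386985/171856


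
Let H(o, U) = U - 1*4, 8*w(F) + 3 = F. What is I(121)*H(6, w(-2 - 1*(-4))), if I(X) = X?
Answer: -3993/8 ≈ -499.13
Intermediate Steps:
w(F) = -3/8 + F/8
H(o, U) = -4 + U (H(o, U) = U - 4 = -4 + U)
I(121)*H(6, w(-2 - 1*(-4))) = 121*(-4 + (-3/8 + (-2 - 1*(-4))/8)) = 121*(-4 + (-3/8 + (-2 + 4)/8)) = 121*(-4 + (-3/8 + (1/8)*2)) = 121*(-4 + (-3/8 + 1/4)) = 121*(-4 - 1/8) = 121*(-33/8) = -3993/8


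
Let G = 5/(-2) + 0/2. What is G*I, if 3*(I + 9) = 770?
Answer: -3715/6 ≈ -619.17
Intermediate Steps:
I = 743/3 (I = -9 + (⅓)*770 = -9 + 770/3 = 743/3 ≈ 247.67)
G = -5/2 (G = 5*(-½) + 0*(½) = -5/2 + 0 = -5/2 ≈ -2.5000)
G*I = -5/2*743/3 = -3715/6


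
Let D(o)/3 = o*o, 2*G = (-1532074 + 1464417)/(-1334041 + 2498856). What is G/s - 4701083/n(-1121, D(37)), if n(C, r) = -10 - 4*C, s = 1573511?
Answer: -148558211871330988/141382196379145 ≈ -1050.8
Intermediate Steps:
G = -67657/2329630 (G = ((-1532074 + 1464417)/(-1334041 + 2498856))/2 = (-67657/1164815)/2 = (-67657*1/1164815)/2 = (½)*(-67657/1164815) = -67657/2329630 ≈ -0.029042)
D(o) = 3*o² (D(o) = 3*(o*o) = 3*o²)
G/s - 4701083/n(-1121, D(37)) = -67657/2329630/1573511 - 4701083/(-10 - 4*(-1121)) = -67657/2329630*1/1573511 - 4701083/(-10 + 4484) = -2333/126403394170 - 4701083/4474 = -148558211871330988/141382196379145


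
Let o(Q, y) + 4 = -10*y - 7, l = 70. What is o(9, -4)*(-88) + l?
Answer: -2482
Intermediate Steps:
o(Q, y) = -11 - 10*y (o(Q, y) = -4 + (-10*y - 7) = -4 + (-7 - 10*y) = -11 - 10*y)
o(9, -4)*(-88) + l = (-11 - 10*(-4))*(-88) + 70 = (-11 + 40)*(-88) + 70 = 29*(-88) + 70 = -2552 + 70 = -2482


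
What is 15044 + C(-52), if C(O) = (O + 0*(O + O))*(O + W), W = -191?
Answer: 27680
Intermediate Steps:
C(O) = O*(-191 + O) (C(O) = (O + 0*(O + O))*(O - 191) = (O + 0*(2*O))*(-191 + O) = (O + 0)*(-191 + O) = O*(-191 + O))
15044 + C(-52) = 15044 - 52*(-191 - 52) = 15044 - 52*(-243) = 15044 + 12636 = 27680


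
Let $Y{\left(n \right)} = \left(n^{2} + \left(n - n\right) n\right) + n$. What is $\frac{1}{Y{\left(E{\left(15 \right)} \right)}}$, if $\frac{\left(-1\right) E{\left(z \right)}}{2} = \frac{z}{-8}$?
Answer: $\frac{16}{285} \approx 0.05614$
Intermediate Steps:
$E{\left(z \right)} = \frac{z}{4}$ ($E{\left(z \right)} = - 2 \frac{z}{-8} = - 2 z \left(- \frac{1}{8}\right) = - 2 \left(- \frac{z}{8}\right) = \frac{z}{4}$)
$Y{\left(n \right)} = n + n^{2}$ ($Y{\left(n \right)} = \left(n^{2} + 0 n\right) + n = \left(n^{2} + 0\right) + n = n^{2} + n = n + n^{2}$)
$\frac{1}{Y{\left(E{\left(15 \right)} \right)}} = \frac{1}{\frac{1}{4} \cdot 15 \left(1 + \frac{1}{4} \cdot 15\right)} = \frac{1}{\frac{15}{4} \left(1 + \frac{15}{4}\right)} = \frac{1}{\frac{15}{4} \cdot \frac{19}{4}} = \frac{1}{\frac{285}{16}} = \frac{16}{285}$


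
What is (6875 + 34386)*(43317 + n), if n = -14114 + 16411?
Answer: 1882079254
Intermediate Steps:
n = 2297
(6875 + 34386)*(43317 + n) = (6875 + 34386)*(43317 + 2297) = 41261*45614 = 1882079254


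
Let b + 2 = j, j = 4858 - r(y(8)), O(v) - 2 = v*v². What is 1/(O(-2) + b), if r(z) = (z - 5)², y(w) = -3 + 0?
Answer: 1/4786 ≈ 0.00020894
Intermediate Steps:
y(w) = -3
r(z) = (-5 + z)²
O(v) = 2 + v³ (O(v) = 2 + v*v² = 2 + v³)
j = 4794 (j = 4858 - (-5 - 3)² = 4858 - 1*(-8)² = 4858 - 1*64 = 4858 - 64 = 4794)
b = 4792 (b = -2 + 4794 = 4792)
1/(O(-2) + b) = 1/((2 + (-2)³) + 4792) = 1/((2 - 8) + 4792) = 1/(-6 + 4792) = 1/4786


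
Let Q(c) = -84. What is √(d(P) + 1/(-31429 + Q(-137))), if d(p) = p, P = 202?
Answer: 25*√320959905/31513 ≈ 14.213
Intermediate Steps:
√(d(P) + 1/(-31429 + Q(-137))) = √(202 + 1/(-31429 - 84)) = √(202 + 1/(-31513)) = √(202 - 1/31513) = √(6365625/31513) = 25*√320959905/31513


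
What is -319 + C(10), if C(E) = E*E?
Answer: -219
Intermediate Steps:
C(E) = E²
-319 + C(10) = -319 + 10² = -319 + 100 = -219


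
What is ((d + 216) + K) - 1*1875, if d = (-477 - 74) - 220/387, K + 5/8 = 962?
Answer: -3867503/3096 ≈ -1249.2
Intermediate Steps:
K = 7691/8 (K = -5/8 + 962 = 7691/8 ≈ 961.38)
d = -213457/387 (d = -551 - 220*1/387 = -551 - 220/387 = -213457/387 ≈ -551.57)
((d + 216) + K) - 1*1875 = ((-213457/387 + 216) + 7691/8) - 1*1875 = (-129865/387 + 7691/8) - 1875 = 1937497/3096 - 1875 = -3867503/3096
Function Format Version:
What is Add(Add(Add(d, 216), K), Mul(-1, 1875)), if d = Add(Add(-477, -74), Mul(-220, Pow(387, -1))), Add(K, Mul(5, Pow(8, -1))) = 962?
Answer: Rational(-3867503, 3096) ≈ -1249.2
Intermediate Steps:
K = Rational(7691, 8) (K = Add(Rational(-5, 8), 962) = Rational(7691, 8) ≈ 961.38)
d = Rational(-213457, 387) (d = Add(-551, Mul(-220, Rational(1, 387))) = Add(-551, Rational(-220, 387)) = Rational(-213457, 387) ≈ -551.57)
Add(Add(Add(d, 216), K), Mul(-1, 1875)) = Add(Add(Add(Rational(-213457, 387), 216), Rational(7691, 8)), Mul(-1, 1875)) = Add(Add(Rational(-129865, 387), Rational(7691, 8)), -1875) = Add(Rational(1937497, 3096), -1875) = Rational(-3867503, 3096)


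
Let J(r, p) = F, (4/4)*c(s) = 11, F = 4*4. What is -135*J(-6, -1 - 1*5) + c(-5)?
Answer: -2149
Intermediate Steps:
F = 16
c(s) = 11
J(r, p) = 16
-135*J(-6, -1 - 1*5) + c(-5) = -135*16 + 11 = -2160 + 11 = -2149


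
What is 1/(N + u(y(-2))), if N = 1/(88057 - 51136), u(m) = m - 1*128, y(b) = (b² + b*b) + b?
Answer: -36921/4504361 ≈ -0.0081967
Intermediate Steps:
y(b) = b + 2*b² (y(b) = (b² + b²) + b = 2*b² + b = b + 2*b²)
u(m) = -128 + m (u(m) = m - 128 = -128 + m)
N = 1/36921 ≈ 2.7085e-5
1/(N + u(y(-2))) = 1/(1/36921 + (-128 - 2*(1 + 2*(-2)))) = 1/(1/36921 + (-128 - 2*(1 - 4))) = 1/(1/36921 + (-128 - 2*(-3))) = 1/(1/36921 + (-128 + 6)) = 1/(1/36921 - 122) = 1/(-4504361/36921) = -36921/4504361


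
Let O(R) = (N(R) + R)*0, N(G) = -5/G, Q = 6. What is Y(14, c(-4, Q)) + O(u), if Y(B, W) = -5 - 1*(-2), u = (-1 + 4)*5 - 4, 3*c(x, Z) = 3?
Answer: -3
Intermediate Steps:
c(x, Z) = 1 (c(x, Z) = (⅓)*3 = 1)
u = 11 (u = 3*5 - 4 = 15 - 4 = 11)
Y(B, W) = -3 (Y(B, W) = -5 + 2 = -3)
O(R) = 0 (O(R) = (-5/R + R)*0 = (R - 5/R)*0 = 0)
Y(14, c(-4, Q)) + O(u) = -3 + 0 = -3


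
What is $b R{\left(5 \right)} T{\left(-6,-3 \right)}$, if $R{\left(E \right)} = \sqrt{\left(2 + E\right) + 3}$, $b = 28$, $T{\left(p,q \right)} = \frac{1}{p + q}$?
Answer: $- \frac{28 \sqrt{10}}{9} \approx -9.8382$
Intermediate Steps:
$R{\left(E \right)} = \sqrt{5 + E}$
$b R{\left(5 \right)} T{\left(-6,-3 \right)} = \frac{28 \sqrt{5 + 5}}{-6 - 3} = \frac{28 \sqrt{10}}{-9} = 28 \sqrt{10} \left(- \frac{1}{9}\right) = - \frac{28 \sqrt{10}}{9}$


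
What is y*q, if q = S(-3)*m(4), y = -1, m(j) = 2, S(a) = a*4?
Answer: 24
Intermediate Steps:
S(a) = 4*a
q = -24 (q = (4*(-3))*2 = -12*2 = -24)
y*q = -1*(-24) = 24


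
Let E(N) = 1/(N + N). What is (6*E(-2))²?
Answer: 9/4 ≈ 2.2500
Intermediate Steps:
E(N) = 1/(2*N)
(6*E(-2))² = (6*((½)/(-2)))² = (6*((½)*(-½)))² = (6*(-¼))² = (-3/2)² = 9/4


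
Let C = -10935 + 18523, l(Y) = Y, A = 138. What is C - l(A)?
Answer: 7450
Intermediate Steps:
C = 7588
C - l(A) = 7588 - 1*138 = 7588 - 138 = 7450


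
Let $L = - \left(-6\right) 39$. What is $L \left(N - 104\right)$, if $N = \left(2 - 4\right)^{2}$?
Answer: $-23400$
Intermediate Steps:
$N = 4$ ($N = \left(-2\right)^{2} = 4$)
$L = 234$ ($L = \left(-1\right) \left(-234\right) = 234$)
$L \left(N - 104\right) = 234 \left(4 - 104\right) = 234 \left(-100\right) = -23400$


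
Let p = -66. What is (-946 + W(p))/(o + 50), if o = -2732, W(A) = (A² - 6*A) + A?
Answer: -1870/1341 ≈ -1.3945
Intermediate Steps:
W(A) = A² - 5*A
(-946 + W(p))/(o + 50) = (-946 - 66*(-5 - 66))/(-2732 + 50) = (-946 - 66*(-71))/(-2682) = (-946 + 4686)*(-1/2682) = 3740*(-1/2682) = -1870/1341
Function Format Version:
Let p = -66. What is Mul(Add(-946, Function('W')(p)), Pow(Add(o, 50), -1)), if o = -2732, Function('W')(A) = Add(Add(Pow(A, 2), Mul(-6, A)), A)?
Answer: Rational(-1870, 1341) ≈ -1.3945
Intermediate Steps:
Function('W')(A) = Add(Pow(A, 2), Mul(-5, A))
Mul(Add(-946, Function('W')(p)), Pow(Add(o, 50), -1)) = Mul(Add(-946, Mul(-66, Add(-5, -66))), Pow(Add(-2732, 50), -1)) = Mul(Add(-946, Mul(-66, -71)), Pow(-2682, -1)) = Mul(Add(-946, 4686), Rational(-1, 2682)) = Mul(3740, Rational(-1, 2682)) = Rational(-1870, 1341)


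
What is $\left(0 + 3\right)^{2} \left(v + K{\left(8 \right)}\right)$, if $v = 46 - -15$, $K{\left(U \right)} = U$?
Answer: $621$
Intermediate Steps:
$v = 61$ ($v = 46 + 15 = 61$)
$\left(0 + 3\right)^{2} \left(v + K{\left(8 \right)}\right) = \left(0 + 3\right)^{2} \left(61 + 8\right) = 3^{2} \cdot 69 = 9 \cdot 69 = 621$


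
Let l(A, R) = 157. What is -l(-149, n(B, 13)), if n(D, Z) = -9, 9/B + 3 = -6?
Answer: -157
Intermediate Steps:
B = -1 (B = 9/(-3 - 6) = 9/(-9) = 9*(-⅑) = -1)
-l(-149, n(B, 13)) = -1*157 = -157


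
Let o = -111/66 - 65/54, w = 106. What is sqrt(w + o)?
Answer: 175*sqrt(33)/99 ≈ 10.155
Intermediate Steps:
o = -857/297 (o = -111*1/66 - 65*1/54 = -37/22 - 65/54 = -857/297 ≈ -2.8855)
sqrt(w + o) = sqrt(106 - 857/297) = sqrt(30625/297) = 175*sqrt(33)/99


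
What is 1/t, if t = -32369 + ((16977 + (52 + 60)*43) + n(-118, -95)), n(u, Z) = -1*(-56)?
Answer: -1/10520 ≈ -9.5057e-5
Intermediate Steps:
n(u, Z) = 56
t = -10520 (t = -32369 + ((16977 + (52 + 60)*43) + 56) = -32369 + ((16977 + 112*43) + 56) = -32369 + ((16977 + 4816) + 56) = -32369 + (21793 + 56) = -32369 + 21849 = -10520)
1/t = 1/(-10520) = -1/10520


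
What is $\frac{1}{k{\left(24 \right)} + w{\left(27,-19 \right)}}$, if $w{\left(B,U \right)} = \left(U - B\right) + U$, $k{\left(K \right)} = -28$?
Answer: $- \frac{1}{93} \approx -0.010753$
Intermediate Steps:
$w{\left(B,U \right)} = - B + 2 U$
$\frac{1}{k{\left(24 \right)} + w{\left(27,-19 \right)}} = \frac{1}{-28 + \left(\left(-1\right) 27 + 2 \left(-19\right)\right)} = \frac{1}{-28 - 65} = \frac{1}{-93} = - \frac{1}{93}$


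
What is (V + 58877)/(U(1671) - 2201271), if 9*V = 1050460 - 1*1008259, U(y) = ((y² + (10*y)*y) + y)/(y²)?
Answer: -106218786/3678305459 ≈ -0.028877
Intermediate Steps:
U(y) = (y + 11*y²)/y² (U(y) = ((y² + 10*y²) + y)/y² = (11*y² + y)/y² = (y + 11*y²)/y²)
V = 4689 (V = (1050460 - 1*1008259)/9 = (1050460 - 1008259)/9 = (⅑)*42201 = 4689)
(V + 58877)/(U(1671) - 2201271) = (4689 + 58877)/((11 + 1/1671) - 2201271) = 63566/((11 + 1/1671) - 2201271) = 63566/(18382/1671 - 2201271) = 63566/(-3678305459/1671) = 63566*(-1671/3678305459) = -106218786/3678305459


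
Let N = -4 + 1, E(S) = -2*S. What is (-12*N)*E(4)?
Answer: -288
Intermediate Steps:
N = -3
(-12*N)*E(4) = (-12*(-3))*(-2*4) = 36*(-8) = -288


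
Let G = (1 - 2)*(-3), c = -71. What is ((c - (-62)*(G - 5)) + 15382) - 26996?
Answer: -11809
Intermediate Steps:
G = 3 (G = -1*(-3) = 3)
((c - (-62)*(G - 5)) + 15382) - 26996 = ((-71 - (-62)*(3 - 5)) + 15382) - 26996 = ((-71 - (-62)*(-2)) + 15382) - 26996 = ((-71 - 31*4) + 15382) - 26996 = ((-71 - 124) + 15382) - 26996 = (-195 + 15382) - 26996 = 15187 - 26996 = -11809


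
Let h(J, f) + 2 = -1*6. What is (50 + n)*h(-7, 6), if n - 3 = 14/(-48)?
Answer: -1265/3 ≈ -421.67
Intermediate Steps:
h(J, f) = -8 (h(J, f) = -2 - 1*6 = -2 - 6 = -8)
n = 65/24 (n = 3 + 14/(-48) = 3 + 14*(-1/48) = 3 - 7/24 = 65/24 ≈ 2.7083)
(50 + n)*h(-7, 6) = (50 + 65/24)*(-8) = (1265/24)*(-8) = -1265/3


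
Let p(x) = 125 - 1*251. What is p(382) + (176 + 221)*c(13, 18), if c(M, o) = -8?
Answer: -3302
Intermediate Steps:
p(x) = -126 (p(x) = 125 - 251 = -126)
p(382) + (176 + 221)*c(13, 18) = -126 + (176 + 221)*(-8) = -126 + 397*(-8) = -126 - 3176 = -3302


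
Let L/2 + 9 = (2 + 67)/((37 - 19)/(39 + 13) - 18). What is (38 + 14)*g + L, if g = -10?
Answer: -83510/153 ≈ -545.82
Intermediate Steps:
L = -3950/153 (L = -18 + 2*((2 + 67)/((37 - 19)/(39 + 13) - 18)) = -18 + 2*(69/(18/52 - 18)) = -18 + 2*(69/(18*(1/52) - 18)) = -18 + 2*(69/(9/26 - 18)) = -18 + 2*(69/(-459/26)) = -18 + 2*(69*(-26/459)) = -18 + 2*(-598/153) = -18 - 1196/153 = -3950/153 ≈ -25.817)
(38 + 14)*g + L = (38 + 14)*(-10) - 3950/153 = 52*(-10) - 3950/153 = -520 - 3950/153 = -83510/153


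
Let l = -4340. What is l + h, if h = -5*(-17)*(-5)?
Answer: -4765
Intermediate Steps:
h = -425 (h = 85*(-5) = -425)
l + h = -4340 - 425 = -4765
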